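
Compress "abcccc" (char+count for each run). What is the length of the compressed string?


Input: abcccc
Runs:
  'a' x 1 => "a1"
  'b' x 1 => "b1"
  'c' x 4 => "c4"
Compressed: "a1b1c4"
Compressed length: 6

6


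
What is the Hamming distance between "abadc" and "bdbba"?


Comparing "abadc" and "bdbba" position by position:
  Position 0: 'a' vs 'b' => differ
  Position 1: 'b' vs 'd' => differ
  Position 2: 'a' vs 'b' => differ
  Position 3: 'd' vs 'b' => differ
  Position 4: 'c' vs 'a' => differ
Total differences (Hamming distance): 5

5


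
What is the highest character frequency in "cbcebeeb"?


Input: cbcebeeb
Character counts:
  'b': 3
  'c': 2
  'e': 3
Maximum frequency: 3

3


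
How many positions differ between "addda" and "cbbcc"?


Comparing "addda" and "cbbcc" position by position:
  Position 0: 'a' vs 'c' => DIFFER
  Position 1: 'd' vs 'b' => DIFFER
  Position 2: 'd' vs 'b' => DIFFER
  Position 3: 'd' vs 'c' => DIFFER
  Position 4: 'a' vs 'c' => DIFFER
Positions that differ: 5

5


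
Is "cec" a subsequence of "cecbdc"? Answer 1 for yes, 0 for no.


Check if "cec" is a subsequence of "cecbdc"
Greedy scan:
  Position 0 ('c'): matches sub[0] = 'c'
  Position 1 ('e'): matches sub[1] = 'e'
  Position 2 ('c'): matches sub[2] = 'c'
  Position 3 ('b'): no match needed
  Position 4 ('d'): no match needed
  Position 5 ('c'): no match needed
All 3 characters matched => is a subsequence

1


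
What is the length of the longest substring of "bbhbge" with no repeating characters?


Input: "bbhbge"
Sliding window (track last position of each char):
  Position 0 ('b'): window [0,0] length 1 -- new best
  Position 1 ('b'): repeat (last at 0), move window start to 1
  Position 1 ('b'): window [1,1] length 1
  Position 2 ('h'): window [1,2] length 2 -- new best
  Position 3 ('b'): repeat (last at 1), move window start to 2
  Position 3 ('b'): window [2,3] length 2
  Position 4 ('g'): window [2,4] length 3 -- new best
  Position 5 ('e'): window [2,5] length 4 -- new best
Longest substring with no repeats: "hbge" with length 4

4


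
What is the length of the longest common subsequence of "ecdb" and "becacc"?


LCS of "ecdb" and "becacc"
DP table:
           b    e    c    a    c    c
      0    0    0    0    0    0    0
  e   0    0    1    1    1    1    1
  c   0    0    1    2    2    2    2
  d   0    0    1    2    2    2    2
  b   0    1    1    2    2    2    2
LCS length = dp[4][6] = 2

2


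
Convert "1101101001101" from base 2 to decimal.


Input: "1101101001101" in base 2
Positional expansion:
  Digit '1' (value 1) x 2^12 = 4096
  Digit '1' (value 1) x 2^11 = 2048
  Digit '0' (value 0) x 2^10 = 0
  Digit '1' (value 1) x 2^9 = 512
  Digit '1' (value 1) x 2^8 = 256
  Digit '0' (value 0) x 2^7 = 0
  Digit '1' (value 1) x 2^6 = 64
  Digit '0' (value 0) x 2^5 = 0
  Digit '0' (value 0) x 2^4 = 0
  Digit '1' (value 1) x 2^3 = 8
  Digit '1' (value 1) x 2^2 = 4
  Digit '0' (value 0) x 2^1 = 0
  Digit '1' (value 1) x 2^0 = 1
Sum = 6989

6989


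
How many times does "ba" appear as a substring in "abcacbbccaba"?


Searching for "ba" in "abcacbbccaba"
Scanning each position:
  Position 0: "ab" => no
  Position 1: "bc" => no
  Position 2: "ca" => no
  Position 3: "ac" => no
  Position 4: "cb" => no
  Position 5: "bb" => no
  Position 6: "bc" => no
  Position 7: "cc" => no
  Position 8: "ca" => no
  Position 9: "ab" => no
  Position 10: "ba" => MATCH
Total occurrences: 1

1


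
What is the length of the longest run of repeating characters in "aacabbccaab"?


Input: "aacabbccaab"
Scanning for longest run:
  Position 1 ('a'): continues run of 'a', length=2
  Position 2 ('c'): new char, reset run to 1
  Position 3 ('a'): new char, reset run to 1
  Position 4 ('b'): new char, reset run to 1
  Position 5 ('b'): continues run of 'b', length=2
  Position 6 ('c'): new char, reset run to 1
  Position 7 ('c'): continues run of 'c', length=2
  Position 8 ('a'): new char, reset run to 1
  Position 9 ('a'): continues run of 'a', length=2
  Position 10 ('b'): new char, reset run to 1
Longest run: 'a' with length 2

2


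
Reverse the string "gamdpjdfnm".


Input: gamdpjdfnm
Reading characters right to left:
  Position 9: 'm'
  Position 8: 'n'
  Position 7: 'f'
  Position 6: 'd'
  Position 5: 'j'
  Position 4: 'p'
  Position 3: 'd'
  Position 2: 'm'
  Position 1: 'a'
  Position 0: 'g'
Reversed: mnfdjpdmag

mnfdjpdmag


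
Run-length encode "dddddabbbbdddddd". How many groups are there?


Input: dddddabbbbdddddd
Scanning for consecutive runs:
  Group 1: 'd' x 5 (positions 0-4)
  Group 2: 'a' x 1 (positions 5-5)
  Group 3: 'b' x 4 (positions 6-9)
  Group 4: 'd' x 6 (positions 10-15)
Total groups: 4

4


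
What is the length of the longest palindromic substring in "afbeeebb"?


Input: "afbeeebb"
Checking substrings for palindromes:
  [2:7] "beeeb" (len 5) => palindrome
  [3:6] "eee" (len 3) => palindrome
  [3:5] "ee" (len 2) => palindrome
  [4:6] "ee" (len 2) => palindrome
  [6:8] "bb" (len 2) => palindrome
Longest palindromic substring: "beeeb" with length 5

5


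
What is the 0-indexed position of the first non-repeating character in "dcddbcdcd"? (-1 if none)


Input: dcddbcdcd
Character frequencies:
  'b': 1
  'c': 3
  'd': 5
Scanning left to right for freq == 1:
  Position 0 ('d'): freq=5, skip
  Position 1 ('c'): freq=3, skip
  Position 2 ('d'): freq=5, skip
  Position 3 ('d'): freq=5, skip
  Position 4 ('b'): unique! => answer = 4

4


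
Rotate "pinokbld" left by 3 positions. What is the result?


Input: "pinokbld", rotate left by 3
First 3 characters: "pin"
Remaining characters: "okbld"
Concatenate remaining + first: "okbld" + "pin" = "okbldpin"

okbldpin


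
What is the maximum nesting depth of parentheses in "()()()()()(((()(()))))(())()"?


Input: "()()()()()(((()(()))))(())()"
Tracking depth:
  Position 0 '(': depth becomes 1
  Position 1 ')': depth becomes 0
  Position 2 '(': depth becomes 1
  Position 3 ')': depth becomes 0
  Position 4 '(': depth becomes 1
  Position 5 ')': depth becomes 0
  Position 6 '(': depth becomes 1
  Position 7 ')': depth becomes 0
  Position 8 '(': depth becomes 1
  Position 9 ')': depth becomes 0
  Position 10 '(': depth becomes 1
  Position 11 '(': depth becomes 2
  Position 12 '(': depth becomes 3
  Position 13 '(': depth becomes 4
  Position 14 ')': depth becomes 3
  Position 15 '(': depth becomes 4
  Position 16 '(': depth becomes 5
  Position 17 ')': depth becomes 4
  Position 18 ')': depth becomes 3
  Position 19 ')': depth becomes 2
  Position 20 ')': depth becomes 1
  Position 21 ')': depth becomes 0
  Position 22 '(': depth becomes 1
  Position 23 '(': depth becomes 2
  Position 24 ')': depth becomes 1
  Position 25 ')': depth becomes 0
  Position 26 '(': depth becomes 1
  Position 27 ')': depth becomes 0
Maximum depth reached: 5

5


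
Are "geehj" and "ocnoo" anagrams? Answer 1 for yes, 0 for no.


Strings: "geehj", "ocnoo"
Sorted first:  eeghj
Sorted second: cnooo
Differ at position 0: 'e' vs 'c' => not anagrams

0


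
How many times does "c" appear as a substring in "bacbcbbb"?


Searching for "c" in "bacbcbbb"
Scanning each position:
  Position 0: "b" => no
  Position 1: "a" => no
  Position 2: "c" => MATCH
  Position 3: "b" => no
  Position 4: "c" => MATCH
  Position 5: "b" => no
  Position 6: "b" => no
  Position 7: "b" => no
Total occurrences: 2

2


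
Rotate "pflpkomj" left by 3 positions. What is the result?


Input: "pflpkomj", rotate left by 3
First 3 characters: "pfl"
Remaining characters: "pkomj"
Concatenate remaining + first: "pkomj" + "pfl" = "pkomjpfl"

pkomjpfl


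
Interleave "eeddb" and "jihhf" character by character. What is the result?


Interleaving "eeddb" and "jihhf":
  Position 0: 'e' from first, 'j' from second => "ej"
  Position 1: 'e' from first, 'i' from second => "ei"
  Position 2: 'd' from first, 'h' from second => "dh"
  Position 3: 'd' from first, 'h' from second => "dh"
  Position 4: 'b' from first, 'f' from second => "bf"
Result: ejeidhdhbf

ejeidhdhbf


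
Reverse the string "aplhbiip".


Input: aplhbiip
Reading characters right to left:
  Position 7: 'p'
  Position 6: 'i'
  Position 5: 'i'
  Position 4: 'b'
  Position 3: 'h'
  Position 2: 'l'
  Position 1: 'p'
  Position 0: 'a'
Reversed: piibhlpa

piibhlpa


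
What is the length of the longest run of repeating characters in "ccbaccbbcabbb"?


Input: "ccbaccbbcabbb"
Scanning for longest run:
  Position 1 ('c'): continues run of 'c', length=2
  Position 2 ('b'): new char, reset run to 1
  Position 3 ('a'): new char, reset run to 1
  Position 4 ('c'): new char, reset run to 1
  Position 5 ('c'): continues run of 'c', length=2
  Position 6 ('b'): new char, reset run to 1
  Position 7 ('b'): continues run of 'b', length=2
  Position 8 ('c'): new char, reset run to 1
  Position 9 ('a'): new char, reset run to 1
  Position 10 ('b'): new char, reset run to 1
  Position 11 ('b'): continues run of 'b', length=2
  Position 12 ('b'): continues run of 'b', length=3
Longest run: 'b' with length 3

3


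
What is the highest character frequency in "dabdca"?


Input: dabdca
Character counts:
  'a': 2
  'b': 1
  'c': 1
  'd': 2
Maximum frequency: 2

2


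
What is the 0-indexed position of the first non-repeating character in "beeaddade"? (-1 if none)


Input: beeaddade
Character frequencies:
  'a': 2
  'b': 1
  'd': 3
  'e': 3
Scanning left to right for freq == 1:
  Position 0 ('b'): unique! => answer = 0

0


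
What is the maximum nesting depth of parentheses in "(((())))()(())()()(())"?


Input: "(((())))()(())()()(())"
Tracking depth:
  Position 0 '(': depth becomes 1
  Position 1 '(': depth becomes 2
  Position 2 '(': depth becomes 3
  Position 3 '(': depth becomes 4
  Position 4 ')': depth becomes 3
  Position 5 ')': depth becomes 2
  Position 6 ')': depth becomes 1
  Position 7 ')': depth becomes 0
  Position 8 '(': depth becomes 1
  Position 9 ')': depth becomes 0
  Position 10 '(': depth becomes 1
  Position 11 '(': depth becomes 2
  Position 12 ')': depth becomes 1
  Position 13 ')': depth becomes 0
  Position 14 '(': depth becomes 1
  Position 15 ')': depth becomes 0
  Position 16 '(': depth becomes 1
  Position 17 ')': depth becomes 0
  Position 18 '(': depth becomes 1
  Position 19 '(': depth becomes 2
  Position 20 ')': depth becomes 1
  Position 21 ')': depth becomes 0
Maximum depth reached: 4

4


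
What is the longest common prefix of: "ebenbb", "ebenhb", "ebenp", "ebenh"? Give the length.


Words: ebenbb, ebenhb, ebenp, ebenh
  Position 0: all 'e' => match
  Position 1: all 'b' => match
  Position 2: all 'e' => match
  Position 3: all 'n' => match
  Position 4: ('b', 'h', 'p', 'h') => mismatch, stop
LCP = "eben" (length 4)

4


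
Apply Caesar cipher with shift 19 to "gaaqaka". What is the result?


Caesar cipher: shift "gaaqaka" by 19
  'g' (pos 6) + 19 = pos 25 = 'z'
  'a' (pos 0) + 19 = pos 19 = 't'
  'a' (pos 0) + 19 = pos 19 = 't'
  'q' (pos 16) + 19 = pos 9 = 'j'
  'a' (pos 0) + 19 = pos 19 = 't'
  'k' (pos 10) + 19 = pos 3 = 'd'
  'a' (pos 0) + 19 = pos 19 = 't'
Result: zttjtdt

zttjtdt


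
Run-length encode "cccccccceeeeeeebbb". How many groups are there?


Input: cccccccceeeeeeebbb
Scanning for consecutive runs:
  Group 1: 'c' x 8 (positions 0-7)
  Group 2: 'e' x 7 (positions 8-14)
  Group 3: 'b' x 3 (positions 15-17)
Total groups: 3

3


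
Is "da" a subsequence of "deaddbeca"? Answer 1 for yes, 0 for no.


Check if "da" is a subsequence of "deaddbeca"
Greedy scan:
  Position 0 ('d'): matches sub[0] = 'd'
  Position 1 ('e'): no match needed
  Position 2 ('a'): matches sub[1] = 'a'
  Position 3 ('d'): no match needed
  Position 4 ('d'): no match needed
  Position 5 ('b'): no match needed
  Position 6 ('e'): no match needed
  Position 7 ('c'): no match needed
  Position 8 ('a'): no match needed
All 2 characters matched => is a subsequence

1


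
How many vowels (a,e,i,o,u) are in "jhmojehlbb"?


Input: jhmojehlbb
Checking each character:
  'j' at position 0: consonant
  'h' at position 1: consonant
  'm' at position 2: consonant
  'o' at position 3: vowel (running total: 1)
  'j' at position 4: consonant
  'e' at position 5: vowel (running total: 2)
  'h' at position 6: consonant
  'l' at position 7: consonant
  'b' at position 8: consonant
  'b' at position 9: consonant
Total vowels: 2

2


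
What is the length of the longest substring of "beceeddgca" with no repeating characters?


Input: "beceeddgca"
Sliding window (track last position of each char):
  Position 0 ('b'): window [0,0] length 1 -- new best
  Position 1 ('e'): window [0,1] length 2 -- new best
  Position 2 ('c'): window [0,2] length 3 -- new best
  Position 3 ('e'): repeat (last at 1), move window start to 2
  Position 3 ('e'): window [2,3] length 2
  Position 4 ('e'): repeat (last at 3), move window start to 4
  Position 4 ('e'): window [4,4] length 1
  Position 5 ('d'): window [4,5] length 2
  Position 6 ('d'): repeat (last at 5), move window start to 6
  Position 6 ('d'): window [6,6] length 1
  Position 7 ('g'): window [6,7] length 2
  Position 8 ('c'): window [6,8] length 3
  Position 9 ('a'): window [6,9] length 4 -- new best
Longest substring with no repeats: "dgca" with length 4

4


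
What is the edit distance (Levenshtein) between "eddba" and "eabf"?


Computing edit distance: "eddba" -> "eabf"
DP table:
           e    a    b    f
      0    1    2    3    4
  e   1    0    1    2    3
  d   2    1    1    2    3
  d   3    2    2    2    3
  b   4    3    3    2    3
  a   5    4    3    3    3
Edit distance = dp[5][4] = 3

3


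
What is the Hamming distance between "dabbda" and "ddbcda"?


Comparing "dabbda" and "ddbcda" position by position:
  Position 0: 'd' vs 'd' => same
  Position 1: 'a' vs 'd' => differ
  Position 2: 'b' vs 'b' => same
  Position 3: 'b' vs 'c' => differ
  Position 4: 'd' vs 'd' => same
  Position 5: 'a' vs 'a' => same
Total differences (Hamming distance): 2

2


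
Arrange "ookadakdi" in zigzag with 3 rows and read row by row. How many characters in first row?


Zigzag "ookadakdi" into 3 rows:
Placing characters:
  'o' => row 0
  'o' => row 1
  'k' => row 2
  'a' => row 1
  'd' => row 0
  'a' => row 1
  'k' => row 2
  'd' => row 1
  'i' => row 0
Rows:
  Row 0: "odi"
  Row 1: "oaad"
  Row 2: "kk"
First row length: 3

3


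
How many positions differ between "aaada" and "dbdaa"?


Comparing "aaada" and "dbdaa" position by position:
  Position 0: 'a' vs 'd' => DIFFER
  Position 1: 'a' vs 'b' => DIFFER
  Position 2: 'a' vs 'd' => DIFFER
  Position 3: 'd' vs 'a' => DIFFER
  Position 4: 'a' vs 'a' => same
Positions that differ: 4

4


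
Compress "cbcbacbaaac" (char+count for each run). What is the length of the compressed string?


Input: cbcbacbaaac
Runs:
  'c' x 1 => "c1"
  'b' x 1 => "b1"
  'c' x 1 => "c1"
  'b' x 1 => "b1"
  'a' x 1 => "a1"
  'c' x 1 => "c1"
  'b' x 1 => "b1"
  'a' x 3 => "a3"
  'c' x 1 => "c1"
Compressed: "c1b1c1b1a1c1b1a3c1"
Compressed length: 18

18


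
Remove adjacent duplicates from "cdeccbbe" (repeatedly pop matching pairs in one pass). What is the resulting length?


Input: cdeccbbe
Stack-based adjacent duplicate removal:
  Read 'c': push. Stack: c
  Read 'd': push. Stack: cd
  Read 'e': push. Stack: cde
  Read 'c': push. Stack: cdec
  Read 'c': matches stack top 'c' => pop. Stack: cde
  Read 'b': push. Stack: cdeb
  Read 'b': matches stack top 'b' => pop. Stack: cde
  Read 'e': matches stack top 'e' => pop. Stack: cd
Final stack: "cd" (length 2)

2


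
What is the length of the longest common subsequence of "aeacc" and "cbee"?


LCS of "aeacc" and "cbee"
DP table:
           c    b    e    e
      0    0    0    0    0
  a   0    0    0    0    0
  e   0    0    0    1    1
  a   0    0    0    1    1
  c   0    1    1    1    1
  c   0    1    1    1    1
LCS length = dp[5][4] = 1

1


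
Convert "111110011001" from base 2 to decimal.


Input: "111110011001" in base 2
Positional expansion:
  Digit '1' (value 1) x 2^11 = 2048
  Digit '1' (value 1) x 2^10 = 1024
  Digit '1' (value 1) x 2^9 = 512
  Digit '1' (value 1) x 2^8 = 256
  Digit '1' (value 1) x 2^7 = 128
  Digit '0' (value 0) x 2^6 = 0
  Digit '0' (value 0) x 2^5 = 0
  Digit '1' (value 1) x 2^4 = 16
  Digit '1' (value 1) x 2^3 = 8
  Digit '0' (value 0) x 2^2 = 0
  Digit '0' (value 0) x 2^1 = 0
  Digit '1' (value 1) x 2^0 = 1
Sum = 3993

3993


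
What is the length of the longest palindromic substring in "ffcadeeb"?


Input: "ffcadeeb"
Checking substrings for palindromes:
  [0:2] "ff" (len 2) => palindrome
  [5:7] "ee" (len 2) => palindrome
Longest palindromic substring: "ff" with length 2

2


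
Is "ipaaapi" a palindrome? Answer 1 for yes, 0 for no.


Input: ipaaapi
Reversed: ipaaapi
  Compare pos 0 ('i') with pos 6 ('i'): match
  Compare pos 1 ('p') with pos 5 ('p'): match
  Compare pos 2 ('a') with pos 4 ('a'): match
Result: palindrome

1


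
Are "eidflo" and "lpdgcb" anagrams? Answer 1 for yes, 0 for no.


Strings: "eidflo", "lpdgcb"
Sorted first:  defilo
Sorted second: bcdglp
Differ at position 0: 'd' vs 'b' => not anagrams

0


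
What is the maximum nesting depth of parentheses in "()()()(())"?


Input: "()()()(())"
Tracking depth:
  Position 0 '(': depth becomes 1
  Position 1 ')': depth becomes 0
  Position 2 '(': depth becomes 1
  Position 3 ')': depth becomes 0
  Position 4 '(': depth becomes 1
  Position 5 ')': depth becomes 0
  Position 6 '(': depth becomes 1
  Position 7 '(': depth becomes 2
  Position 8 ')': depth becomes 1
  Position 9 ')': depth becomes 0
Maximum depth reached: 2

2


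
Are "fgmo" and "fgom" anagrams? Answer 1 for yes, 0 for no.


Strings: "fgmo", "fgom"
Sorted first:  fgmo
Sorted second: fgmo
Sorted forms match => anagrams

1


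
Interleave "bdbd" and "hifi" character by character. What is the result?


Interleaving "bdbd" and "hifi":
  Position 0: 'b' from first, 'h' from second => "bh"
  Position 1: 'd' from first, 'i' from second => "di"
  Position 2: 'b' from first, 'f' from second => "bf"
  Position 3: 'd' from first, 'i' from second => "di"
Result: bhdibfdi

bhdibfdi


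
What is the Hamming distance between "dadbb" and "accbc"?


Comparing "dadbb" and "accbc" position by position:
  Position 0: 'd' vs 'a' => differ
  Position 1: 'a' vs 'c' => differ
  Position 2: 'd' vs 'c' => differ
  Position 3: 'b' vs 'b' => same
  Position 4: 'b' vs 'c' => differ
Total differences (Hamming distance): 4

4


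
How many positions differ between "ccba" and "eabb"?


Comparing "ccba" and "eabb" position by position:
  Position 0: 'c' vs 'e' => DIFFER
  Position 1: 'c' vs 'a' => DIFFER
  Position 2: 'b' vs 'b' => same
  Position 3: 'a' vs 'b' => DIFFER
Positions that differ: 3

3


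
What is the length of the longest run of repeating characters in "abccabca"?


Input: "abccabca"
Scanning for longest run:
  Position 1 ('b'): new char, reset run to 1
  Position 2 ('c'): new char, reset run to 1
  Position 3 ('c'): continues run of 'c', length=2
  Position 4 ('a'): new char, reset run to 1
  Position 5 ('b'): new char, reset run to 1
  Position 6 ('c'): new char, reset run to 1
  Position 7 ('a'): new char, reset run to 1
Longest run: 'c' with length 2

2


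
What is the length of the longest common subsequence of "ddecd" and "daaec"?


LCS of "ddecd" and "daaec"
DP table:
           d    a    a    e    c
      0    0    0    0    0    0
  d   0    1    1    1    1    1
  d   0    1    1    1    1    1
  e   0    1    1    1    2    2
  c   0    1    1    1    2    3
  d   0    1    1    1    2    3
LCS length = dp[5][5] = 3

3


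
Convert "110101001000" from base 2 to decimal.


Input: "110101001000" in base 2
Positional expansion:
  Digit '1' (value 1) x 2^11 = 2048
  Digit '1' (value 1) x 2^10 = 1024
  Digit '0' (value 0) x 2^9 = 0
  Digit '1' (value 1) x 2^8 = 256
  Digit '0' (value 0) x 2^7 = 0
  Digit '1' (value 1) x 2^6 = 64
  Digit '0' (value 0) x 2^5 = 0
  Digit '0' (value 0) x 2^4 = 0
  Digit '1' (value 1) x 2^3 = 8
  Digit '0' (value 0) x 2^2 = 0
  Digit '0' (value 0) x 2^1 = 0
  Digit '0' (value 0) x 2^0 = 0
Sum = 3400

3400


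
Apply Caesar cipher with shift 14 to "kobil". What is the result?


Caesar cipher: shift "kobil" by 14
  'k' (pos 10) + 14 = pos 24 = 'y'
  'o' (pos 14) + 14 = pos 2 = 'c'
  'b' (pos 1) + 14 = pos 15 = 'p'
  'i' (pos 8) + 14 = pos 22 = 'w'
  'l' (pos 11) + 14 = pos 25 = 'z'
Result: ycpwz

ycpwz


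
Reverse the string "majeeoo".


Input: majeeoo
Reading characters right to left:
  Position 6: 'o'
  Position 5: 'o'
  Position 4: 'e'
  Position 3: 'e'
  Position 2: 'j'
  Position 1: 'a'
  Position 0: 'm'
Reversed: ooeejam

ooeejam


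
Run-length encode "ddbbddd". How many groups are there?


Input: ddbbddd
Scanning for consecutive runs:
  Group 1: 'd' x 2 (positions 0-1)
  Group 2: 'b' x 2 (positions 2-3)
  Group 3: 'd' x 3 (positions 4-6)
Total groups: 3

3


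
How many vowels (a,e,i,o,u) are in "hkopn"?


Input: hkopn
Checking each character:
  'h' at position 0: consonant
  'k' at position 1: consonant
  'o' at position 2: vowel (running total: 1)
  'p' at position 3: consonant
  'n' at position 4: consonant
Total vowels: 1

1


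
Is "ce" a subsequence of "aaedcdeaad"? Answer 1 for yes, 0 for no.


Check if "ce" is a subsequence of "aaedcdeaad"
Greedy scan:
  Position 0 ('a'): no match needed
  Position 1 ('a'): no match needed
  Position 2 ('e'): no match needed
  Position 3 ('d'): no match needed
  Position 4 ('c'): matches sub[0] = 'c'
  Position 5 ('d'): no match needed
  Position 6 ('e'): matches sub[1] = 'e'
  Position 7 ('a'): no match needed
  Position 8 ('a'): no match needed
  Position 9 ('d'): no match needed
All 2 characters matched => is a subsequence

1


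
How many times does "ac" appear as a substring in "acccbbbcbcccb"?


Searching for "ac" in "acccbbbcbcccb"
Scanning each position:
  Position 0: "ac" => MATCH
  Position 1: "cc" => no
  Position 2: "cc" => no
  Position 3: "cb" => no
  Position 4: "bb" => no
  Position 5: "bb" => no
  Position 6: "bc" => no
  Position 7: "cb" => no
  Position 8: "bc" => no
  Position 9: "cc" => no
  Position 10: "cc" => no
  Position 11: "cb" => no
Total occurrences: 1

1


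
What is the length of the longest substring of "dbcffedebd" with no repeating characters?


Input: "dbcffedebd"
Sliding window (track last position of each char):
  Position 0 ('d'): window [0,0] length 1 -- new best
  Position 1 ('b'): window [0,1] length 2 -- new best
  Position 2 ('c'): window [0,2] length 3 -- new best
  Position 3 ('f'): window [0,3] length 4 -- new best
  Position 4 ('f'): repeat (last at 3), move window start to 4
  Position 4 ('f'): window [4,4] length 1
  Position 5 ('e'): window [4,5] length 2
  Position 6 ('d'): window [4,6] length 3
  Position 7 ('e'): repeat (last at 5), move window start to 6
  Position 7 ('e'): window [6,7] length 2
  Position 8 ('b'): window [6,8] length 3
  Position 9 ('d'): repeat (last at 6), move window start to 7
  Position 9 ('d'): window [7,9] length 3
Longest substring with no repeats: "dbcf" with length 4

4


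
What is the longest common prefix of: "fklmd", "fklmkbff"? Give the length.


Words: fklmd, fklmkbff
  Position 0: all 'f' => match
  Position 1: all 'k' => match
  Position 2: all 'l' => match
  Position 3: all 'm' => match
  Position 4: ('d', 'k') => mismatch, stop
LCP = "fklm" (length 4)

4


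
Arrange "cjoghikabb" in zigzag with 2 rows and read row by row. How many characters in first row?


Zigzag "cjoghikabb" into 2 rows:
Placing characters:
  'c' => row 0
  'j' => row 1
  'o' => row 0
  'g' => row 1
  'h' => row 0
  'i' => row 1
  'k' => row 0
  'a' => row 1
  'b' => row 0
  'b' => row 1
Rows:
  Row 0: "cohkb"
  Row 1: "jgiab"
First row length: 5

5


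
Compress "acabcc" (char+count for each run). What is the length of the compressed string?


Input: acabcc
Runs:
  'a' x 1 => "a1"
  'c' x 1 => "c1"
  'a' x 1 => "a1"
  'b' x 1 => "b1"
  'c' x 2 => "c2"
Compressed: "a1c1a1b1c2"
Compressed length: 10

10


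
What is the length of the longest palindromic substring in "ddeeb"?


Input: "ddeeb"
Checking substrings for palindromes:
  [0:2] "dd" (len 2) => palindrome
  [2:4] "ee" (len 2) => palindrome
Longest palindromic substring: "dd" with length 2

2


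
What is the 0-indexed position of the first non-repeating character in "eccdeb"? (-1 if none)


Input: eccdeb
Character frequencies:
  'b': 1
  'c': 2
  'd': 1
  'e': 2
Scanning left to right for freq == 1:
  Position 0 ('e'): freq=2, skip
  Position 1 ('c'): freq=2, skip
  Position 2 ('c'): freq=2, skip
  Position 3 ('d'): unique! => answer = 3

3


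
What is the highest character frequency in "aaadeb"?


Input: aaadeb
Character counts:
  'a': 3
  'b': 1
  'd': 1
  'e': 1
Maximum frequency: 3

3


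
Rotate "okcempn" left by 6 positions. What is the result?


Input: "okcempn", rotate left by 6
First 6 characters: "okcemp"
Remaining characters: "n"
Concatenate remaining + first: "n" + "okcemp" = "nokcemp"

nokcemp


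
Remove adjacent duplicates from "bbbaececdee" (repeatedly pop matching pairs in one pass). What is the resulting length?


Input: bbbaececdee
Stack-based adjacent duplicate removal:
  Read 'b': push. Stack: b
  Read 'b': matches stack top 'b' => pop. Stack: (empty)
  Read 'b': push. Stack: b
  Read 'a': push. Stack: ba
  Read 'e': push. Stack: bae
  Read 'c': push. Stack: baec
  Read 'e': push. Stack: baece
  Read 'c': push. Stack: baecec
  Read 'd': push. Stack: baececd
  Read 'e': push. Stack: baececde
  Read 'e': matches stack top 'e' => pop. Stack: baececd
Final stack: "baececd" (length 7)

7


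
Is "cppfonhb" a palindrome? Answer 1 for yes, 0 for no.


Input: cppfonhb
Reversed: bhnofppc
  Compare pos 0 ('c') with pos 7 ('b'): MISMATCH
  Compare pos 1 ('p') with pos 6 ('h'): MISMATCH
  Compare pos 2 ('p') with pos 5 ('n'): MISMATCH
  Compare pos 3 ('f') with pos 4 ('o'): MISMATCH
Result: not a palindrome

0


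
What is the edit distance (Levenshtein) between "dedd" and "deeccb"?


Computing edit distance: "dedd" -> "deeccb"
DP table:
           d    e    e    c    c    b
      0    1    2    3    4    5    6
  d   1    0    1    2    3    4    5
  e   2    1    0    1    2    3    4
  d   3    2    1    1    2    3    4
  d   4    3    2    2    2    3    4
Edit distance = dp[4][6] = 4

4


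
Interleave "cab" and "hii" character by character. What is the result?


Interleaving "cab" and "hii":
  Position 0: 'c' from first, 'h' from second => "ch"
  Position 1: 'a' from first, 'i' from second => "ai"
  Position 2: 'b' from first, 'i' from second => "bi"
Result: chaibi

chaibi


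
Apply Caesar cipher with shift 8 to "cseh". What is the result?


Caesar cipher: shift "cseh" by 8
  'c' (pos 2) + 8 = pos 10 = 'k'
  's' (pos 18) + 8 = pos 0 = 'a'
  'e' (pos 4) + 8 = pos 12 = 'm'
  'h' (pos 7) + 8 = pos 15 = 'p'
Result: kamp

kamp


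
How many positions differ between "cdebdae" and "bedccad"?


Comparing "cdebdae" and "bedccad" position by position:
  Position 0: 'c' vs 'b' => DIFFER
  Position 1: 'd' vs 'e' => DIFFER
  Position 2: 'e' vs 'd' => DIFFER
  Position 3: 'b' vs 'c' => DIFFER
  Position 4: 'd' vs 'c' => DIFFER
  Position 5: 'a' vs 'a' => same
  Position 6: 'e' vs 'd' => DIFFER
Positions that differ: 6

6


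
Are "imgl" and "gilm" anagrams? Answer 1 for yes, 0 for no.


Strings: "imgl", "gilm"
Sorted first:  gilm
Sorted second: gilm
Sorted forms match => anagrams

1


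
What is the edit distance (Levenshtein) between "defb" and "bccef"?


Computing edit distance: "defb" -> "bccef"
DP table:
           b    c    c    e    f
      0    1    2    3    4    5
  d   1    1    2    3    4    5
  e   2    2    2    3    3    4
  f   3    3    3    3    4    3
  b   4    3    4    4    4    4
Edit distance = dp[4][5] = 4

4


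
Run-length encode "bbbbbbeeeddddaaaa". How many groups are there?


Input: bbbbbbeeeddddaaaa
Scanning for consecutive runs:
  Group 1: 'b' x 6 (positions 0-5)
  Group 2: 'e' x 3 (positions 6-8)
  Group 3: 'd' x 4 (positions 9-12)
  Group 4: 'a' x 4 (positions 13-16)
Total groups: 4

4


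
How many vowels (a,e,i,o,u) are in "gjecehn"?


Input: gjecehn
Checking each character:
  'g' at position 0: consonant
  'j' at position 1: consonant
  'e' at position 2: vowel (running total: 1)
  'c' at position 3: consonant
  'e' at position 4: vowel (running total: 2)
  'h' at position 5: consonant
  'n' at position 6: consonant
Total vowels: 2

2


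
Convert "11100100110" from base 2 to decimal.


Input: "11100100110" in base 2
Positional expansion:
  Digit '1' (value 1) x 2^10 = 1024
  Digit '1' (value 1) x 2^9 = 512
  Digit '1' (value 1) x 2^8 = 256
  Digit '0' (value 0) x 2^7 = 0
  Digit '0' (value 0) x 2^6 = 0
  Digit '1' (value 1) x 2^5 = 32
  Digit '0' (value 0) x 2^4 = 0
  Digit '0' (value 0) x 2^3 = 0
  Digit '1' (value 1) x 2^2 = 4
  Digit '1' (value 1) x 2^1 = 2
  Digit '0' (value 0) x 2^0 = 0
Sum = 1830

1830


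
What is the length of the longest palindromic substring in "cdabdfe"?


Input: "cdabdfe"
Checking substrings for palindromes:
  No multi-char palindromic substrings found
Longest palindromic substring: "c" with length 1

1


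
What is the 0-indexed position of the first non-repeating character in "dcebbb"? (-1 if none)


Input: dcebbb
Character frequencies:
  'b': 3
  'c': 1
  'd': 1
  'e': 1
Scanning left to right for freq == 1:
  Position 0 ('d'): unique! => answer = 0

0


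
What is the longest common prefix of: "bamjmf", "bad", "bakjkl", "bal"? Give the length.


Words: bamjmf, bad, bakjkl, bal
  Position 0: all 'b' => match
  Position 1: all 'a' => match
  Position 2: ('m', 'd', 'k', 'l') => mismatch, stop
LCP = "ba" (length 2)

2


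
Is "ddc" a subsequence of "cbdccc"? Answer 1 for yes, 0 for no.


Check if "ddc" is a subsequence of "cbdccc"
Greedy scan:
  Position 0 ('c'): no match needed
  Position 1 ('b'): no match needed
  Position 2 ('d'): matches sub[0] = 'd'
  Position 3 ('c'): no match needed
  Position 4 ('c'): no match needed
  Position 5 ('c'): no match needed
Only matched 1/3 characters => not a subsequence

0


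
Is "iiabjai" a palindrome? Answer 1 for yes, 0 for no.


Input: iiabjai
Reversed: iajbaii
  Compare pos 0 ('i') with pos 6 ('i'): match
  Compare pos 1 ('i') with pos 5 ('a'): MISMATCH
  Compare pos 2 ('a') with pos 4 ('j'): MISMATCH
Result: not a palindrome

0


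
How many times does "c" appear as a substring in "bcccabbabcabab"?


Searching for "c" in "bcccabbabcabab"
Scanning each position:
  Position 0: "b" => no
  Position 1: "c" => MATCH
  Position 2: "c" => MATCH
  Position 3: "c" => MATCH
  Position 4: "a" => no
  Position 5: "b" => no
  Position 6: "b" => no
  Position 7: "a" => no
  Position 8: "b" => no
  Position 9: "c" => MATCH
  Position 10: "a" => no
  Position 11: "b" => no
  Position 12: "a" => no
  Position 13: "b" => no
Total occurrences: 4

4


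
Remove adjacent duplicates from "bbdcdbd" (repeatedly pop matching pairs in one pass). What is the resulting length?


Input: bbdcdbd
Stack-based adjacent duplicate removal:
  Read 'b': push. Stack: b
  Read 'b': matches stack top 'b' => pop. Stack: (empty)
  Read 'd': push. Stack: d
  Read 'c': push. Stack: dc
  Read 'd': push. Stack: dcd
  Read 'b': push. Stack: dcdb
  Read 'd': push. Stack: dcdbd
Final stack: "dcdbd" (length 5)

5


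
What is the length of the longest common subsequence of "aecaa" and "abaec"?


LCS of "aecaa" and "abaec"
DP table:
           a    b    a    e    c
      0    0    0    0    0    0
  a   0    1    1    1    1    1
  e   0    1    1    1    2    2
  c   0    1    1    1    2    3
  a   0    1    1    2    2    3
  a   0    1    1    2    2    3
LCS length = dp[5][5] = 3

3


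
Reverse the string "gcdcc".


Input: gcdcc
Reading characters right to left:
  Position 4: 'c'
  Position 3: 'c'
  Position 2: 'd'
  Position 1: 'c'
  Position 0: 'g'
Reversed: ccdcg

ccdcg


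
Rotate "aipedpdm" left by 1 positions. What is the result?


Input: "aipedpdm", rotate left by 1
First 1 characters: "a"
Remaining characters: "ipedpdm"
Concatenate remaining + first: "ipedpdm" + "a" = "ipedpdma"

ipedpdma


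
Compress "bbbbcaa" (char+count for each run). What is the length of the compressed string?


Input: bbbbcaa
Runs:
  'b' x 4 => "b4"
  'c' x 1 => "c1"
  'a' x 2 => "a2"
Compressed: "b4c1a2"
Compressed length: 6

6


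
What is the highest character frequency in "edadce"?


Input: edadce
Character counts:
  'a': 1
  'c': 1
  'd': 2
  'e': 2
Maximum frequency: 2

2


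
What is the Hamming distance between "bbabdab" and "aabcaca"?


Comparing "bbabdab" and "aabcaca" position by position:
  Position 0: 'b' vs 'a' => differ
  Position 1: 'b' vs 'a' => differ
  Position 2: 'a' vs 'b' => differ
  Position 3: 'b' vs 'c' => differ
  Position 4: 'd' vs 'a' => differ
  Position 5: 'a' vs 'c' => differ
  Position 6: 'b' vs 'a' => differ
Total differences (Hamming distance): 7

7


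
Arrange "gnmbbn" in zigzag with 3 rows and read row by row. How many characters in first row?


Zigzag "gnmbbn" into 3 rows:
Placing characters:
  'g' => row 0
  'n' => row 1
  'm' => row 2
  'b' => row 1
  'b' => row 0
  'n' => row 1
Rows:
  Row 0: "gb"
  Row 1: "nbn"
  Row 2: "m"
First row length: 2

2


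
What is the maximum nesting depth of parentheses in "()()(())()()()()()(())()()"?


Input: "()()(())()()()()()(())()()"
Tracking depth:
  Position 0 '(': depth becomes 1
  Position 1 ')': depth becomes 0
  Position 2 '(': depth becomes 1
  Position 3 ')': depth becomes 0
  Position 4 '(': depth becomes 1
  Position 5 '(': depth becomes 2
  Position 6 ')': depth becomes 1
  Position 7 ')': depth becomes 0
  Position 8 '(': depth becomes 1
  Position 9 ')': depth becomes 0
  Position 10 '(': depth becomes 1
  Position 11 ')': depth becomes 0
  Position 12 '(': depth becomes 1
  Position 13 ')': depth becomes 0
  Position 14 '(': depth becomes 1
  Position 15 ')': depth becomes 0
  Position 16 '(': depth becomes 1
  Position 17 ')': depth becomes 0
  Position 18 '(': depth becomes 1
  Position 19 '(': depth becomes 2
  Position 20 ')': depth becomes 1
  Position 21 ')': depth becomes 0
  Position 22 '(': depth becomes 1
  Position 23 ')': depth becomes 0
  Position 24 '(': depth becomes 1
  Position 25 ')': depth becomes 0
Maximum depth reached: 2

2


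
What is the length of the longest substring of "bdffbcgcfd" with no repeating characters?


Input: "bdffbcgcfd"
Sliding window (track last position of each char):
  Position 0 ('b'): window [0,0] length 1 -- new best
  Position 1 ('d'): window [0,1] length 2 -- new best
  Position 2 ('f'): window [0,2] length 3 -- new best
  Position 3 ('f'): repeat (last at 2), move window start to 3
  Position 3 ('f'): window [3,3] length 1
  Position 4 ('b'): window [3,4] length 2
  Position 5 ('c'): window [3,5] length 3
  Position 6 ('g'): window [3,6] length 4 -- new best
  Position 7 ('c'): repeat (last at 5), move window start to 6
  Position 7 ('c'): window [6,7] length 2
  Position 8 ('f'): window [6,8] length 3
  Position 9 ('d'): window [6,9] length 4
Longest substring with no repeats: "fbcg" with length 4

4


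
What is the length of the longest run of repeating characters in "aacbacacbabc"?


Input: "aacbacacbabc"
Scanning for longest run:
  Position 1 ('a'): continues run of 'a', length=2
  Position 2 ('c'): new char, reset run to 1
  Position 3 ('b'): new char, reset run to 1
  Position 4 ('a'): new char, reset run to 1
  Position 5 ('c'): new char, reset run to 1
  Position 6 ('a'): new char, reset run to 1
  Position 7 ('c'): new char, reset run to 1
  Position 8 ('b'): new char, reset run to 1
  Position 9 ('a'): new char, reset run to 1
  Position 10 ('b'): new char, reset run to 1
  Position 11 ('c'): new char, reset run to 1
Longest run: 'a' with length 2

2


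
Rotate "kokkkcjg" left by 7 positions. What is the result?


Input: "kokkkcjg", rotate left by 7
First 7 characters: "kokkkcj"
Remaining characters: "g"
Concatenate remaining + first: "g" + "kokkkcj" = "gkokkkcj"

gkokkkcj


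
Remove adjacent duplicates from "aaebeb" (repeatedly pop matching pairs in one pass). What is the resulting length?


Input: aaebeb
Stack-based adjacent duplicate removal:
  Read 'a': push. Stack: a
  Read 'a': matches stack top 'a' => pop. Stack: (empty)
  Read 'e': push. Stack: e
  Read 'b': push. Stack: eb
  Read 'e': push. Stack: ebe
  Read 'b': push. Stack: ebeb
Final stack: "ebeb" (length 4)

4


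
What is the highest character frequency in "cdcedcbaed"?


Input: cdcedcbaed
Character counts:
  'a': 1
  'b': 1
  'c': 3
  'd': 3
  'e': 2
Maximum frequency: 3

3


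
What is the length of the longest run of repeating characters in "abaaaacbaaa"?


Input: "abaaaacbaaa"
Scanning for longest run:
  Position 1 ('b'): new char, reset run to 1
  Position 2 ('a'): new char, reset run to 1
  Position 3 ('a'): continues run of 'a', length=2
  Position 4 ('a'): continues run of 'a', length=3
  Position 5 ('a'): continues run of 'a', length=4
  Position 6 ('c'): new char, reset run to 1
  Position 7 ('b'): new char, reset run to 1
  Position 8 ('a'): new char, reset run to 1
  Position 9 ('a'): continues run of 'a', length=2
  Position 10 ('a'): continues run of 'a', length=3
Longest run: 'a' with length 4

4


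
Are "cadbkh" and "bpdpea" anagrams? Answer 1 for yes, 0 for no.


Strings: "cadbkh", "bpdpea"
Sorted first:  abcdhk
Sorted second: abdepp
Differ at position 2: 'c' vs 'd' => not anagrams

0


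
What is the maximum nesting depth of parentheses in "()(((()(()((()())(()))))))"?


Input: "()(((()(()((()())(()))))))"
Tracking depth:
  Position 0 '(': depth becomes 1
  Position 1 ')': depth becomes 0
  Position 2 '(': depth becomes 1
  Position 3 '(': depth becomes 2
  Position 4 '(': depth becomes 3
  Position 5 '(': depth becomes 4
  Position 6 ')': depth becomes 3
  Position 7 '(': depth becomes 4
  Position 8 '(': depth becomes 5
  Position 9 ')': depth becomes 4
  Position 10 '(': depth becomes 5
  Position 11 '(': depth becomes 6
  Position 12 '(': depth becomes 7
  Position 13 ')': depth becomes 6
  Position 14 '(': depth becomes 7
  Position 15 ')': depth becomes 6
  Position 16 ')': depth becomes 5
  Position 17 '(': depth becomes 6
  Position 18 '(': depth becomes 7
  Position 19 ')': depth becomes 6
  Position 20 ')': depth becomes 5
  Position 21 ')': depth becomes 4
  Position 22 ')': depth becomes 3
  Position 23 ')': depth becomes 2
  Position 24 ')': depth becomes 1
  Position 25 ')': depth becomes 0
Maximum depth reached: 7

7


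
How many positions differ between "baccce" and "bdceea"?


Comparing "baccce" and "bdceea" position by position:
  Position 0: 'b' vs 'b' => same
  Position 1: 'a' vs 'd' => DIFFER
  Position 2: 'c' vs 'c' => same
  Position 3: 'c' vs 'e' => DIFFER
  Position 4: 'c' vs 'e' => DIFFER
  Position 5: 'e' vs 'a' => DIFFER
Positions that differ: 4

4


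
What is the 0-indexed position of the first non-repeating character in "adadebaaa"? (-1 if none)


Input: adadebaaa
Character frequencies:
  'a': 5
  'b': 1
  'd': 2
  'e': 1
Scanning left to right for freq == 1:
  Position 0 ('a'): freq=5, skip
  Position 1 ('d'): freq=2, skip
  Position 2 ('a'): freq=5, skip
  Position 3 ('d'): freq=2, skip
  Position 4 ('e'): unique! => answer = 4

4


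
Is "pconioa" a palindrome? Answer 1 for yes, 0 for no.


Input: pconioa
Reversed: aoinocp
  Compare pos 0 ('p') with pos 6 ('a'): MISMATCH
  Compare pos 1 ('c') with pos 5 ('o'): MISMATCH
  Compare pos 2 ('o') with pos 4 ('i'): MISMATCH
Result: not a palindrome

0


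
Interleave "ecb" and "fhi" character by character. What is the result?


Interleaving "ecb" and "fhi":
  Position 0: 'e' from first, 'f' from second => "ef"
  Position 1: 'c' from first, 'h' from second => "ch"
  Position 2: 'b' from first, 'i' from second => "bi"
Result: efchbi

efchbi


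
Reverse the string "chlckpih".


Input: chlckpih
Reading characters right to left:
  Position 7: 'h'
  Position 6: 'i'
  Position 5: 'p'
  Position 4: 'k'
  Position 3: 'c'
  Position 2: 'l'
  Position 1: 'h'
  Position 0: 'c'
Reversed: hipkclhc

hipkclhc
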